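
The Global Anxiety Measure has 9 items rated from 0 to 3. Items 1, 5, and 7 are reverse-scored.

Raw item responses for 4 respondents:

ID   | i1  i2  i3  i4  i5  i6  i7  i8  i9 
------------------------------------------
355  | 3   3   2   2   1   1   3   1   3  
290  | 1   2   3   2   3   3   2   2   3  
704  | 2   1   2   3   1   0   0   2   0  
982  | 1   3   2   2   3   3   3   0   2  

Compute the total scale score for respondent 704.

14

Respondent 704 raw: 2, 1, 2, 3, 1, 0, 0, 2, 0.
Reverse-coded (reversed = (0+3) − raw = 3 − raw):
  item 1: 3 − 2 = 1
  item 2: 1
  item 3: 2
  item 4: 3
  item 5: 3 − 1 = 2
  item 6: 0
  item 7: 3 − 0 = 3
  item 8: 2
  item 9: 0
Sum = 1 + 1 + 2 + 3 + 2 + 0 + 3 + 2 + 0 = 14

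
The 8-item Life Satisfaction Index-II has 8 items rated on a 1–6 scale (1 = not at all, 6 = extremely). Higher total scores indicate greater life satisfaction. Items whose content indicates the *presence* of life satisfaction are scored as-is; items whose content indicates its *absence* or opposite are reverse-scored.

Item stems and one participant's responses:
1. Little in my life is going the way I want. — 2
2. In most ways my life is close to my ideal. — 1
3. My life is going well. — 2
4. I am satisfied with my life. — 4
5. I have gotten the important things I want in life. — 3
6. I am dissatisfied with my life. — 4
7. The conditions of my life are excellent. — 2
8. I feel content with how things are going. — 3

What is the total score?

Items 1, 6 describe the absence/opposite of life satisfaction → reverse-score.
reversed = (1+6) − raw = 7 − raw.
  item 1: 7 − 2 = 5
  item 2: 1
  item 3: 2
  item 4: 4
  item 5: 3
  item 6: 7 − 4 = 3
  item 7: 2
  item 8: 3
Total = 5 + 1 + 2 + 4 + 3 + 3 + 2 + 3 = 23

23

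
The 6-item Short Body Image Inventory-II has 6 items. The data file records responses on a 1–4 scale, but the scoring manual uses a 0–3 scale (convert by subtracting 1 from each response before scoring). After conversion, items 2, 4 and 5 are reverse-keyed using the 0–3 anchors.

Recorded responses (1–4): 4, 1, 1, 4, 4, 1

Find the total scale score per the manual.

Convert to 0–3: 3, 0, 0, 3, 3, 0
Reverse-coded (reverse-coded value = 3 − response):
  item 2: 3 − 0 = 3
  item 4: 3 − 3 = 0
  item 5: 3 − 3 = 0
Scored: 3, 3, 0, 0, 0, 0
Total = 6

6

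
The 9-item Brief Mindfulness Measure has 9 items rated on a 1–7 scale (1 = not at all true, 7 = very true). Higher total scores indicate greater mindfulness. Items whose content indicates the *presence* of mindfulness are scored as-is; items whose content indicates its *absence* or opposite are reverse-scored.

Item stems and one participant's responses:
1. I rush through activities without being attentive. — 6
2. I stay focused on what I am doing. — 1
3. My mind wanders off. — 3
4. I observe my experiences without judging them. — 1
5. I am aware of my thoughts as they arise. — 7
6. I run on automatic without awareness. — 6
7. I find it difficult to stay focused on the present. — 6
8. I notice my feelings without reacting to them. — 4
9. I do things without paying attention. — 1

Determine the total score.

Items 1, 3, 6, 7, 9 describe the absence/opposite of mindfulness → reverse-score.
on a 1–7 scale, reversed = 8 − raw.
  item 1: 8 − 6 = 2
  item 2: 1
  item 3: 8 − 3 = 5
  item 4: 1
  item 5: 7
  item 6: 8 − 6 = 2
  item 7: 8 − 6 = 2
  item 8: 4
  item 9: 8 − 1 = 7
Total = 2 + 1 + 5 + 1 + 7 + 2 + 2 + 4 + 7 = 31

31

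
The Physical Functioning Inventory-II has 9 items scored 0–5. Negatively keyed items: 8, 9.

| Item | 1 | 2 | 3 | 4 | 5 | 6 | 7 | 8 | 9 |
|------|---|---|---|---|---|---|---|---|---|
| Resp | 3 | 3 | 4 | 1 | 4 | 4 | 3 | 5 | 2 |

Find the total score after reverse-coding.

25

Raw sum = 29. Negatively keyed items: 8, 9; their raw sum = 7.
Each reversal replaces raw with 5 − raw, changing the total by 5 − 2·raw per item.
Total = 29 + 2·5 − 2·7 = 29 + 10 − 14 = 25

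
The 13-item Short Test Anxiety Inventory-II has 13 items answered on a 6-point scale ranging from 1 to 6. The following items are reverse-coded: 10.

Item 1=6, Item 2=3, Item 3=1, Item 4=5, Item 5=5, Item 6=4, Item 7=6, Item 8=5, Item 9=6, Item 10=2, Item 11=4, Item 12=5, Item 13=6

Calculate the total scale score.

Reversing item 10 with 7 − raw:
Total = 6 + 3 + 1 + 5 + 5 + 4 + 6 + 5 + 6 + (7−2) + 4 + 5 + 6
      = 6 + 3 + 1 + 5 + 5 + 4 + 6 + 5 + 6 + 5 + 4 + 5 + 6 = 61

61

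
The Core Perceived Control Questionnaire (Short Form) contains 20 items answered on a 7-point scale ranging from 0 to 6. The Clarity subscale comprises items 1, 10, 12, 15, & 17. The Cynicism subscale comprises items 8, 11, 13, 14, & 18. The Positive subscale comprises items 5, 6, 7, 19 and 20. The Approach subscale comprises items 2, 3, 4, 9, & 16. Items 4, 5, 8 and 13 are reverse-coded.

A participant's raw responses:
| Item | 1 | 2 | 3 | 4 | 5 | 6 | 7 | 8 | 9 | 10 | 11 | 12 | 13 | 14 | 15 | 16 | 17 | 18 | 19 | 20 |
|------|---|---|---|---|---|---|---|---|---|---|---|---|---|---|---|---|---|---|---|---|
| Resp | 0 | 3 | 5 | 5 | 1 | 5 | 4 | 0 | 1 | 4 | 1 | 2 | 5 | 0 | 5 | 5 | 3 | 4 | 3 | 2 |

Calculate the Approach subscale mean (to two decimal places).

Approach items: 2, 3, 4, 9, 16.
Of these, item 4 is reverse-coded; reverse-coded value = 6 − response.
  item 2: 3
  item 3: 5
  item 4: 6 − 5 = 1
  item 9: 1
  item 16: 5
Sum = 3 + 5 + 1 + 1 + 5 = 15
Mean = 15 / 5 = 3.00

3.00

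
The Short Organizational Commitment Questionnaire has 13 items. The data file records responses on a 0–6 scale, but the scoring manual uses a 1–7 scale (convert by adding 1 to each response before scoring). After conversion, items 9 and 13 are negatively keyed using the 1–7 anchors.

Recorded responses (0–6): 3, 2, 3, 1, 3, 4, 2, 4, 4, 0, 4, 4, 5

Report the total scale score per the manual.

46

Convert to 1–7: 4, 3, 4, 2, 4, 5, 3, 5, 5, 1, 5, 5, 6
Reverse-coded (reversed = (1+7) − raw = 8 − raw):
  item 9: 8 − 5 = 3
  item 13: 8 − 6 = 2
Scored: 4, 3, 4, 2, 4, 5, 3, 5, 3, 1, 5, 5, 2
Total = 46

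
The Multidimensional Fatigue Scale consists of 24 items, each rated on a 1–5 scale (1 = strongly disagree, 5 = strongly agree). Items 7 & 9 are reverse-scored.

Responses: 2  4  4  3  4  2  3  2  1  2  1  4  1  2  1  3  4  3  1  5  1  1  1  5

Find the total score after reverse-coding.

64

Apply reverse scoring (reversed = (1+5) − raw = 6 − raw):
  item 7: 6 − 3 = 3
  item 9: 6 − 1 = 5
After reverse-coding: 2, 4, 4, 3, 4, 2, 3, 2, 5, 2, 1, 4, 1, 2, 1, 3, 4, 3, 1, 5, 1, 1, 1, 5
Total = 2 + 4 + 4 + 3 + 4 + 2 + 3 + 2 + 5 + 2 + 1 + 4 + 1 + 2 + 1 + 3 + 4 + 3 + 1 + 5 + 1 + 1 + 1 + 5 = 64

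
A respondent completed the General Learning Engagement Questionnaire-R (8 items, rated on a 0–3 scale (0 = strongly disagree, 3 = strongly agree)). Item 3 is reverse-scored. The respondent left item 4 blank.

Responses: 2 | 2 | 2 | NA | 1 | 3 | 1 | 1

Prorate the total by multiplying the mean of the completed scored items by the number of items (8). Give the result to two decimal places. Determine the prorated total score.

Reverse-coded (reverse-coded value = 3 − response):
  item 3: 3 − 2 = 1
Completed scored items (7 of 8): 2, 2, 1, 1, 3, 1, 1; sum = 11.
Person mean = 11 / 7 ≈ 1.5714
Prorated total = (11 / 7) × 8 = 12.57 (to 2 dp)

12.57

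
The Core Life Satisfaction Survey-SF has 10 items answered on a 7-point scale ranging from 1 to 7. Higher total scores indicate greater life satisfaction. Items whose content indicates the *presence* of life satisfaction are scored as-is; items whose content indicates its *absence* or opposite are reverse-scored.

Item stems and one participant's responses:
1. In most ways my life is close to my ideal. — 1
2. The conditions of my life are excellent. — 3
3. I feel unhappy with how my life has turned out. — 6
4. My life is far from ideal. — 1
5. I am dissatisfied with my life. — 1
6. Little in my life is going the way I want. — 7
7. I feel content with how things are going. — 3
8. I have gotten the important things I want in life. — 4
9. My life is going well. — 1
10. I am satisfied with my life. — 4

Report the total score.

Items 3, 4, 5, 6 describe the absence/opposite of life satisfaction → reverse-score.
reversed = (1+7) − raw = 8 − raw.
  item 1: 1
  item 2: 3
  item 3: 8 − 6 = 2
  item 4: 8 − 1 = 7
  item 5: 8 − 1 = 7
  item 6: 8 − 7 = 1
  item 7: 3
  item 8: 4
  item 9: 1
  item 10: 4
Total = 1 + 3 + 2 + 7 + 7 + 1 + 3 + 4 + 1 + 4 = 33

33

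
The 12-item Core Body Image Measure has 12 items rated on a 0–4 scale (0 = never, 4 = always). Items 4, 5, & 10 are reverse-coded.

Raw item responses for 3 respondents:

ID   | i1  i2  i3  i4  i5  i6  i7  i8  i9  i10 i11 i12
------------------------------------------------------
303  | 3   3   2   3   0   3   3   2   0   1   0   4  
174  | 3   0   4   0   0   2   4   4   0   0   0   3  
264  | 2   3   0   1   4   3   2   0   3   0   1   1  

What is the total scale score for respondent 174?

Respondent 174 raw: 3, 0, 4, 0, 0, 2, 4, 4, 0, 0, 0, 3.
Reverse-coded (on a 0–4 scale, reversed = 4 − raw):
  item 1: 3
  item 2: 0
  item 3: 4
  item 4: 4 − 0 = 4
  item 5: 4 − 0 = 4
  item 6: 2
  item 7: 4
  item 8: 4
  item 9: 0
  item 10: 4 − 0 = 4
  item 11: 0
  item 12: 3
Sum = 3 + 0 + 4 + 4 + 4 + 2 + 4 + 4 + 0 + 4 + 0 + 3 = 32

32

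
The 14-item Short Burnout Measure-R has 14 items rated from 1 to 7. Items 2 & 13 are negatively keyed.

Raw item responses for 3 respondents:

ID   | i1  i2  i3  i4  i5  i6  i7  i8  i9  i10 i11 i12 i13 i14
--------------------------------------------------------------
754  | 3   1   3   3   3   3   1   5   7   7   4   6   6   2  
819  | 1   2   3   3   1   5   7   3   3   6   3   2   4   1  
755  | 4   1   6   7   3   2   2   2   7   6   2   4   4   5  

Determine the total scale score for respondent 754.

Respondent 754 raw: 3, 1, 3, 3, 3, 3, 1, 5, 7, 7, 4, 6, 6, 2.
Reverse-coded (on a 1–7 scale, reversed = 8 − raw):
  item 1: 3
  item 2: 8 − 1 = 7
  item 3: 3
  item 4: 3
  item 5: 3
  item 6: 3
  item 7: 1
  item 8: 5
  item 9: 7
  item 10: 7
  item 11: 4
  item 12: 6
  item 13: 8 − 6 = 2
  item 14: 2
Sum = 3 + 7 + 3 + 3 + 3 + 3 + 1 + 5 + 7 + 7 + 4 + 6 + 2 + 2 = 56

56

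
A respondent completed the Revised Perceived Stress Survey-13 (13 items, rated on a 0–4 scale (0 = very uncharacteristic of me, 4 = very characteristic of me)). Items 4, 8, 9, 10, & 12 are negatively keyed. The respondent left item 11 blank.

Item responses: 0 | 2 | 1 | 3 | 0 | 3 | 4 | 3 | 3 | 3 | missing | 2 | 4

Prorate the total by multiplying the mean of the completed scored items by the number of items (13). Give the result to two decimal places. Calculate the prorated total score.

Reverse-coded (reversed = (0+4) − raw = 4 − raw):
  item 4: 4 − 3 = 1
  item 8: 4 − 3 = 1
  item 9: 4 − 3 = 1
  item 10: 4 − 3 = 1
  item 12: 4 − 2 = 2
Completed scored items (12 of 13): 0, 2, 1, 1, 0, 3, 4, 1, 1, 1, 2, 4; sum = 20.
Person mean = 20 / 12 ≈ 1.6667
Prorated total = (20 / 12) × 13 = 21.67 (to 2 dp)

21.67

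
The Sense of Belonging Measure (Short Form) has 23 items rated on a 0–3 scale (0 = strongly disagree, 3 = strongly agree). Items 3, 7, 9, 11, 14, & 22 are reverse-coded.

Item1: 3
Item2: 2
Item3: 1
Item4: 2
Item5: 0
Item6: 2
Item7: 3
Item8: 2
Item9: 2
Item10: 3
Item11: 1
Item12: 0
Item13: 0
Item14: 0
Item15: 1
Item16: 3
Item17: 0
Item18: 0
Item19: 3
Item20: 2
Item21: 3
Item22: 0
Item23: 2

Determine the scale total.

39

Reverse-coded items use 3 − raw:
  item 3: 3 − 1 = 2
  item 7: 3 − 3 = 0
  item 9: 3 − 2 = 1
  item 11: 3 − 1 = 2
  item 14: 3 − 0 = 3
  item 22: 3 − 0 = 3
After reverse-coding: 3, 2, 2, 2, 0, 2, 0, 2, 1, 3, 2, 0, 0, 3, 1, 3, 0, 0, 3, 2, 3, 3, 2
Total = 3 + 2 + 2 + 2 + 0 + 2 + 0 + 2 + 1 + 3 + 2 + 0 + 0 + 3 + 1 + 3 + 0 + 0 + 3 + 2 + 3 + 3 + 2 = 39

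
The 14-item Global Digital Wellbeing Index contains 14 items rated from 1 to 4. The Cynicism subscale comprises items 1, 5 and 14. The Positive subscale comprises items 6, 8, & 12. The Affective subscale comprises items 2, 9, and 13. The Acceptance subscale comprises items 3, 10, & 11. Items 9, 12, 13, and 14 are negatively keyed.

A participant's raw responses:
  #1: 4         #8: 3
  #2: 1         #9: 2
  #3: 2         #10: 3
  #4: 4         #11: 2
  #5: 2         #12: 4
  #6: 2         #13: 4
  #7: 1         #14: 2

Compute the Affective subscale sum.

5

Affective items: 2, 9, 13.
Of these, items 9 and 13 are negatively keyed; on a 1–4 scale, reversed = 5 − raw.
  item 2: 1
  item 9: 5 − 2 = 3
  item 13: 5 − 4 = 1
Sum = 1 + 3 + 1 = 5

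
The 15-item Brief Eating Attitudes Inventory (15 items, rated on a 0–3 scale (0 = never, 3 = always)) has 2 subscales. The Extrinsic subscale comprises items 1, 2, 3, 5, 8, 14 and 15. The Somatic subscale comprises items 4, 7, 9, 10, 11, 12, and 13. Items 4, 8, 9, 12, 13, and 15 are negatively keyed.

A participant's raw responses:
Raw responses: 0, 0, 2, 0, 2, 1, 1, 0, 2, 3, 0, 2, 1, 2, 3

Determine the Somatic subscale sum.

11

Somatic items: 4, 7, 9, 10, 11, 12, 13.
Of these, items 4, 9, 12, & 13 are negatively keyed; reverse-coded value = 3 − response.
  item 4: 3 − 0 = 3
  item 7: 1
  item 9: 3 − 2 = 1
  item 10: 3
  item 11: 0
  item 12: 3 − 2 = 1
  item 13: 3 − 1 = 2
Sum = 3 + 1 + 1 + 3 + 0 + 1 + 2 = 11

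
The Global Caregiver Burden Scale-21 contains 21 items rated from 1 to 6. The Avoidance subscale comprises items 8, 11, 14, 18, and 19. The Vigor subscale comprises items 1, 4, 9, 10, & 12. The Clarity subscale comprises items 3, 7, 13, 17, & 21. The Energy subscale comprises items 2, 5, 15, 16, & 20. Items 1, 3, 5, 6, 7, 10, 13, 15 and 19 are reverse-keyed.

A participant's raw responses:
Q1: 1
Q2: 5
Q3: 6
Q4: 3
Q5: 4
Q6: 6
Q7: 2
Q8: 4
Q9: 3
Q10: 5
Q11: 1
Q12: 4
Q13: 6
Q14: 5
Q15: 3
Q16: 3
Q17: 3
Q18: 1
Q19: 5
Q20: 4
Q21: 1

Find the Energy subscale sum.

Energy items: 2, 5, 15, 16, 20.
Of these, items 5 & 15 are reverse-keyed; reverse-coded value = 7 − response.
  item 2: 5
  item 5: 7 − 4 = 3
  item 15: 7 − 3 = 4
  item 16: 3
  item 20: 4
Sum = 5 + 3 + 4 + 3 + 4 = 19

19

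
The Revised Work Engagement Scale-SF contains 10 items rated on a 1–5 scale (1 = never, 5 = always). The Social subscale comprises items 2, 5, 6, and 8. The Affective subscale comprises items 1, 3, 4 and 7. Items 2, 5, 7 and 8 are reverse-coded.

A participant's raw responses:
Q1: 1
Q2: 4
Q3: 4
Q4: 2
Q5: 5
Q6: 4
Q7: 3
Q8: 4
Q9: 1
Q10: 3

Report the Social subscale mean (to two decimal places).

2.25

Social items: 2, 5, 6, 8.
Of these, items 2, 5, & 8 are reverse-coded; on a 1–5 scale, reversed = 6 − raw.
  item 2: 6 − 4 = 2
  item 5: 6 − 5 = 1
  item 6: 4
  item 8: 6 − 4 = 2
Sum = 2 + 1 + 4 + 2 = 9
Mean = 9 / 4 = 2.25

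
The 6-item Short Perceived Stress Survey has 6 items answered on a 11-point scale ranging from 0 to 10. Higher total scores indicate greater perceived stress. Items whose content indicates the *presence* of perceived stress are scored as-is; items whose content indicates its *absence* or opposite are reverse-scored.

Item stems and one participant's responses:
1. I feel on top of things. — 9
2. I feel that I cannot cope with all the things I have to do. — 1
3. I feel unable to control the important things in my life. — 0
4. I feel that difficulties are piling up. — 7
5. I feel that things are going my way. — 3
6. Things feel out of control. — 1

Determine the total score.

17

Items 1, 5 describe the absence/opposite of perceived stress → reverse-score.
on a 0–10 scale, reversed = 10 − raw.
  item 1: 10 − 9 = 1
  item 2: 1
  item 3: 0
  item 4: 7
  item 5: 10 − 3 = 7
  item 6: 1
Total = 1 + 1 + 0 + 7 + 7 + 1 = 17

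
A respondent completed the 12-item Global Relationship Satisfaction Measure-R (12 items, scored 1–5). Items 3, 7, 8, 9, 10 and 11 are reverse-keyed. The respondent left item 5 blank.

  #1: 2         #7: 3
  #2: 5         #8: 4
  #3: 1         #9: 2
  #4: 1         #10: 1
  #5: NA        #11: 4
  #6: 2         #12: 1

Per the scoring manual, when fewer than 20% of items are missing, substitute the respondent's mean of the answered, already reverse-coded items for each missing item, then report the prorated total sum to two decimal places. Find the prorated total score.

34.91

Reverse-coded (on a 1–5 scale, reversed = 6 − raw):
  item 3: 6 − 1 = 5
  item 7: 6 − 3 = 3
  item 8: 6 − 4 = 2
  item 9: 6 − 2 = 4
  item 10: 6 − 1 = 5
  item 11: 6 − 4 = 2
Completed scored items (11 of 12): 2, 5, 5, 1, 2, 3, 2, 4, 5, 2, 1; sum = 32.
Person mean = 32 / 11 ≈ 2.9091
Prorated total = (32 / 11) × 12 = 34.91 (to 2 dp)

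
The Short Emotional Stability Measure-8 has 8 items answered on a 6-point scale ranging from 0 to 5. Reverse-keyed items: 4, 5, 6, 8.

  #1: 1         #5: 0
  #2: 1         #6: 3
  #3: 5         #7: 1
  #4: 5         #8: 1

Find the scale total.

19

Reversing items 4, 5, 6 and 8 with 5 − raw:
Total = 1 + 1 + 5 + (5−5) + (5−0) + (5−3) + 1 + (5−1)
      = 1 + 1 + 5 + 0 + 5 + 2 + 1 + 4 = 19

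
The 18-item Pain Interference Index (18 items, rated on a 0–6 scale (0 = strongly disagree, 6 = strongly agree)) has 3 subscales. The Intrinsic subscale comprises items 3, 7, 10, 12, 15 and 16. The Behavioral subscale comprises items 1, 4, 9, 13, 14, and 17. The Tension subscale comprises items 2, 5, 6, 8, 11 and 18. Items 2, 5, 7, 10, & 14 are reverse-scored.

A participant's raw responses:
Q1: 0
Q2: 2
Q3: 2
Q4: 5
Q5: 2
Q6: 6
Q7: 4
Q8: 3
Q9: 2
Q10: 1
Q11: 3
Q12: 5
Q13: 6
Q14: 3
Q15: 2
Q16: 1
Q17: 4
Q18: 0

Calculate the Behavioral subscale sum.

Behavioral items: 1, 4, 9, 13, 14, 17.
Of these, item 14 is reverse-scored; reverse-coded value = 6 − response.
  item 1: 0
  item 4: 5
  item 9: 2
  item 13: 6
  item 14: 6 − 3 = 3
  item 17: 4
Sum = 0 + 5 + 2 + 6 + 3 + 4 = 20

20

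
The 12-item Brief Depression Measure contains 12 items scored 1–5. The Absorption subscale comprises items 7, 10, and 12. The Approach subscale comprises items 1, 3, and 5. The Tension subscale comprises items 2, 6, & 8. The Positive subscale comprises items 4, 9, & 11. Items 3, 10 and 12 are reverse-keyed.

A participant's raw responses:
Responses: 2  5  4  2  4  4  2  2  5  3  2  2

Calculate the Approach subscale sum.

8

Approach items: 1, 3, 5.
Of these, item 3 is reverse-keyed; on a 1–5 scale, reversed = 6 − raw.
  item 1: 2
  item 3: 6 − 4 = 2
  item 5: 4
Sum = 2 + 2 + 4 = 8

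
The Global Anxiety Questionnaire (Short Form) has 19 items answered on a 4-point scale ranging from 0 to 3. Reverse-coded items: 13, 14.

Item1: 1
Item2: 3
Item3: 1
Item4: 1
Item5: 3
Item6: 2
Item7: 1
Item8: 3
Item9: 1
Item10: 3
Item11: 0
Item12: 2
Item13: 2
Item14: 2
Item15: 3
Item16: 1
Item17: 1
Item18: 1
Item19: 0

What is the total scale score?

29

Raw sum = 31. Reverse-coded items: 13, 14; their raw sum = 4.
Each reversal replaces raw with 3 − raw, changing the total by 3 − 2·raw per item.
Total = 31 + 2·3 − 2·4 = 31 + 6 − 8 = 29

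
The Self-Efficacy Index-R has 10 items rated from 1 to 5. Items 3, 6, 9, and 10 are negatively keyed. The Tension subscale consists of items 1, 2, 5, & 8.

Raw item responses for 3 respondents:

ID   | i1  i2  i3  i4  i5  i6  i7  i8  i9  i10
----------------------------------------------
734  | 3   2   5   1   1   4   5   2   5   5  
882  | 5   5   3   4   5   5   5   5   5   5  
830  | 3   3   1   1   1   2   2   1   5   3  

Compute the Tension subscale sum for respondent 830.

Respondent 830 raw: 3, 3, 1, 1, 1, 2, 2, 1, 5, 3.
Tension items: 1, 2, 5, 8.
Reverse-coded (reverse-coded value = 6 − response):
  item 1: 3
  item 2: 3
  item 5: 1
  item 8: 1
Sum = 3 + 3 + 1 + 1 = 8

8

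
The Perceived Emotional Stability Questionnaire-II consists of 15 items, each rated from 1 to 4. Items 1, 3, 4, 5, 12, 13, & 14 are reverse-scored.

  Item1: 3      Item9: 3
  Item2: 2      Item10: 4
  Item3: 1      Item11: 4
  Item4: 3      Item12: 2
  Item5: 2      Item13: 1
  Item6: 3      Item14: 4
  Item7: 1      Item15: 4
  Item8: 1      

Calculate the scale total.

Reversing items 1, 3, 4, 5, 12, 13 and 14 with 5 − raw:
Total = (5−3) + 2 + (5−1) + (5−3) + (5−2) + 3 + 1 + 1 + 3 + 4 + 4 + (5−2) + (5−1) + (5−4) + 4
      = 2 + 2 + 4 + 2 + 3 + 3 + 1 + 1 + 3 + 4 + 4 + 3 + 4 + 1 + 4 = 41

41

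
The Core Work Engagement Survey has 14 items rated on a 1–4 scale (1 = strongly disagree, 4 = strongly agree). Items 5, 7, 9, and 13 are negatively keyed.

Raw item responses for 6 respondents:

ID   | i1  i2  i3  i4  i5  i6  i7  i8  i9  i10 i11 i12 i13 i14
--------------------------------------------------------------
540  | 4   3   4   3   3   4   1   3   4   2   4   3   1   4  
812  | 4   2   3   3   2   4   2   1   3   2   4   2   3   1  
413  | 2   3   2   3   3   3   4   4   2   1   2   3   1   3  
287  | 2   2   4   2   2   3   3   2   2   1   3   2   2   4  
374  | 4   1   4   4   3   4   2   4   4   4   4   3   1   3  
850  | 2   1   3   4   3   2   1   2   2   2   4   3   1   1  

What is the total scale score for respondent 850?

Respondent 850 raw: 2, 1, 3, 4, 3, 2, 1, 2, 2, 2, 4, 3, 1, 1.
Reverse-coded (reverse-coded value = 5 − response):
  item 1: 2
  item 2: 1
  item 3: 3
  item 4: 4
  item 5: 5 − 3 = 2
  item 6: 2
  item 7: 5 − 1 = 4
  item 8: 2
  item 9: 5 − 2 = 3
  item 10: 2
  item 11: 4
  item 12: 3
  item 13: 5 − 1 = 4
  item 14: 1
Sum = 2 + 1 + 3 + 4 + 2 + 2 + 4 + 2 + 3 + 2 + 4 + 3 + 4 + 1 = 37

37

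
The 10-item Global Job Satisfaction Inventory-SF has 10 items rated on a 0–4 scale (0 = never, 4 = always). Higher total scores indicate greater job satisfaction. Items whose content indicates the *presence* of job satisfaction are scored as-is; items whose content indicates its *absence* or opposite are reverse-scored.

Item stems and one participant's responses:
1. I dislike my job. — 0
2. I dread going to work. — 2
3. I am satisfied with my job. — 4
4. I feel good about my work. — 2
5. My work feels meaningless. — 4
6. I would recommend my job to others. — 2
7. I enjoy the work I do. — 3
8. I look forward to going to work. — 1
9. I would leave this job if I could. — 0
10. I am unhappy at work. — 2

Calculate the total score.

24

Items 1, 2, 5, 9, 10 describe the absence/opposite of job satisfaction → reverse-score.
reversed = (0+4) − raw = 4 − raw.
  item 1: 4 − 0 = 4
  item 2: 4 − 2 = 2
  item 3: 4
  item 4: 2
  item 5: 4 − 4 = 0
  item 6: 2
  item 7: 3
  item 8: 1
  item 9: 4 − 0 = 4
  item 10: 4 − 2 = 2
Total = 4 + 2 + 4 + 2 + 0 + 2 + 3 + 1 + 4 + 2 = 24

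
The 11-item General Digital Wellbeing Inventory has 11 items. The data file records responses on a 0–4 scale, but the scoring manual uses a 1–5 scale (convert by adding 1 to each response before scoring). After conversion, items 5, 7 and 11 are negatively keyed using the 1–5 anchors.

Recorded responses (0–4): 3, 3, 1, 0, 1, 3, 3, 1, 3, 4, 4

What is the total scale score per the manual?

33

Convert to 1–5: 4, 4, 2, 1, 2, 4, 4, 2, 4, 5, 5
Reverse-coded (reverse-coded value = 6 − response):
  item 5: 6 − 2 = 4
  item 7: 6 − 4 = 2
  item 11: 6 − 5 = 1
Scored: 4, 4, 2, 1, 4, 4, 2, 2, 4, 5, 1
Total = 33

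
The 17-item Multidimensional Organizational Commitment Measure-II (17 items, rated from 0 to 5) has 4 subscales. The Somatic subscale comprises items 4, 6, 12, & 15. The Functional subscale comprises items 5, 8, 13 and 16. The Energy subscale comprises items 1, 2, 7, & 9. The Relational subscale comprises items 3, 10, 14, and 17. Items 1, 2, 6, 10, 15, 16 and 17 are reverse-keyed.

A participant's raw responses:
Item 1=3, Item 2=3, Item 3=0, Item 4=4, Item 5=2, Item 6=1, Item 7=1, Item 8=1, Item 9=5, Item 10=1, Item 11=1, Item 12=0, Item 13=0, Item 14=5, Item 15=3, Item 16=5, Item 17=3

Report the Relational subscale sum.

Relational items: 3, 10, 14, 17.
Of these, items 10 & 17 are reverse-keyed; reverse-coded value = 5 − response.
  item 3: 0
  item 10: 5 − 1 = 4
  item 14: 5
  item 17: 5 − 3 = 2
Sum = 0 + 4 + 5 + 2 = 11

11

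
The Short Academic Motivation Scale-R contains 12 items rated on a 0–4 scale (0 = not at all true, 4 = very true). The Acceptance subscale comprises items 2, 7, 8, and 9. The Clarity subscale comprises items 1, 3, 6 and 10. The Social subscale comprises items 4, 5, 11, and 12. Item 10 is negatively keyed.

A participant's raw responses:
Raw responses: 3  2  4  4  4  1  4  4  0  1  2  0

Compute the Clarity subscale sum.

11

Clarity items: 1, 3, 6, 10.
Of these, item 10 is negatively keyed; reverse-coded value = 4 − response.
  item 1: 3
  item 3: 4
  item 6: 1
  item 10: 4 − 1 = 3
Sum = 3 + 4 + 1 + 3 = 11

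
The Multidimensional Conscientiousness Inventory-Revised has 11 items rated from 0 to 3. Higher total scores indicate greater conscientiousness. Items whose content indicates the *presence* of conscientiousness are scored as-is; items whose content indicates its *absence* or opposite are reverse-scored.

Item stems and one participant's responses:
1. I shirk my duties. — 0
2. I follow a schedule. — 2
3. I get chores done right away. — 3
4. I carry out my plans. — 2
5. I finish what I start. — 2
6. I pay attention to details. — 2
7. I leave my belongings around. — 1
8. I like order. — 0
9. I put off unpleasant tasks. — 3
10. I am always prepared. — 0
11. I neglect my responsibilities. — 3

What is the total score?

Items 1, 7, 9, 11 describe the absence/opposite of conscientiousness → reverse-score.
on a 0–3 scale, reversed = 3 − raw.
  item 1: 3 − 0 = 3
  item 2: 2
  item 3: 3
  item 4: 2
  item 5: 2
  item 6: 2
  item 7: 3 − 1 = 2
  item 8: 0
  item 9: 3 − 3 = 0
  item 10: 0
  item 11: 3 − 3 = 0
Total = 3 + 2 + 3 + 2 + 2 + 2 + 2 + 0 + 0 + 0 + 0 = 16

16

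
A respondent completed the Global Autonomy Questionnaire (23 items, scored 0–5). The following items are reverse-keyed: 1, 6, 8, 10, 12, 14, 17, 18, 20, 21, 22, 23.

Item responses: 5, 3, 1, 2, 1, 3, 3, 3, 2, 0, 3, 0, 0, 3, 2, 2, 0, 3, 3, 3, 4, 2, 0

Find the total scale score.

Reverse-keyed items use 5 − raw:
  item 1: 5 − 5 = 0
  item 6: 5 − 3 = 2
  item 8: 5 − 3 = 2
  item 10: 5 − 0 = 5
  item 12: 5 − 0 = 5
  item 14: 5 − 3 = 2
  item 17: 5 − 0 = 5
  item 18: 5 − 3 = 2
  item 20: 5 − 3 = 2
  item 21: 5 − 4 = 1
  item 22: 5 − 2 = 3
  item 23: 5 − 0 = 5
Scored responses: 0, 3, 1, 2, 1, 2, 3, 2, 2, 5, 3, 5, 0, 2, 2, 2, 5, 2, 3, 2, 1, 3, 5
Total = 0 + 3 + 1 + 2 + 1 + 2 + 3 + 2 + 2 + 5 + 3 + 5 + 0 + 2 + 2 + 2 + 5 + 2 + 3 + 2 + 1 + 3 + 5 = 56

56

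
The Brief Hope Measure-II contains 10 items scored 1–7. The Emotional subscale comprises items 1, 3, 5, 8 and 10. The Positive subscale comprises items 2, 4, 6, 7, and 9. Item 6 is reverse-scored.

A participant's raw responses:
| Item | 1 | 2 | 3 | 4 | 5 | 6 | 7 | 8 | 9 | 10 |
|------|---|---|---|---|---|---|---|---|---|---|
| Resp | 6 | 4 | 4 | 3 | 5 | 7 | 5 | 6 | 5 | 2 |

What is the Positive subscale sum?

18

Positive items: 2, 4, 6, 7, 9.
Of these, item 6 is reverse-scored; reverse-coded value = 8 − response.
  item 2: 4
  item 4: 3
  item 6: 8 − 7 = 1
  item 7: 5
  item 9: 5
Sum = 4 + 3 + 1 + 5 + 5 = 18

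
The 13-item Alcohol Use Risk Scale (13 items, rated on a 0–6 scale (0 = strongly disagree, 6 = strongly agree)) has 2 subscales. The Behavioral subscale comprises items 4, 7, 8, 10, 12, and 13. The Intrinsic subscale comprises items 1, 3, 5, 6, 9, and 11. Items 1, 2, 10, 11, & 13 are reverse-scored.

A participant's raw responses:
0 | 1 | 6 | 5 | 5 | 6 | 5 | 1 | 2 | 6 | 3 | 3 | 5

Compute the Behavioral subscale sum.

Behavioral items: 4, 7, 8, 10, 12, 13.
Of these, items 10 & 13 are reverse-scored; reverse-coded value = 6 − response.
  item 4: 5
  item 7: 5
  item 8: 1
  item 10: 6 − 6 = 0
  item 12: 3
  item 13: 6 − 5 = 1
Sum = 5 + 5 + 1 + 0 + 3 + 1 = 15

15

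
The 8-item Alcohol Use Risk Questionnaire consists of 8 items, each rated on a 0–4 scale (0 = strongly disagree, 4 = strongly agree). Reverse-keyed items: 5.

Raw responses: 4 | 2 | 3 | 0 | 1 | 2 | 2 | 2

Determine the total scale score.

Reverse-coded items (on a 0–4 scale, reversed = 4 − raw):
  item 5: 4 − 1 = 3
After reverse-coding: 4, 2, 3, 0, 3, 2, 2, 2
Total = 4 + 2 + 3 + 0 + 3 + 2 + 2 + 2 = 18

18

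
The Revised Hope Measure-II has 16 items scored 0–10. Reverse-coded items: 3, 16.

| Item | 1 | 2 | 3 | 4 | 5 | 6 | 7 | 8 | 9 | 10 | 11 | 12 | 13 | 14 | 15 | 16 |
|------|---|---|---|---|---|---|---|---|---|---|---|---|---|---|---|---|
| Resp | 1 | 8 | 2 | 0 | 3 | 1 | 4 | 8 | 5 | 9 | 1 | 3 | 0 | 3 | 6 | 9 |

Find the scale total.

61

Reverse-coded items (reverse-coded value = 10 − response):
  item 3: 10 − 2 = 8
  item 16: 10 − 9 = 1
After reverse-coding: 1, 8, 8, 0, 3, 1, 4, 8, 5, 9, 1, 3, 0, 3, 6, 1
Total = 1 + 8 + 8 + 0 + 3 + 1 + 4 + 8 + 5 + 9 + 1 + 3 + 0 + 3 + 6 + 1 = 61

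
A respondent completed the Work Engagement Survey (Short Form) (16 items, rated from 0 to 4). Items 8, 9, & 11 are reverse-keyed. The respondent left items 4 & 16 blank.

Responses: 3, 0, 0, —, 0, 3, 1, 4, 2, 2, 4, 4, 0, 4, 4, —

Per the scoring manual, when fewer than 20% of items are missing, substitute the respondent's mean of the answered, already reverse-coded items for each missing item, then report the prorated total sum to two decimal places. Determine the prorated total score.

26.29

Reverse-coded (reverse-coded value = 4 − response):
  item 8: 4 − 4 = 0
  item 9: 4 − 2 = 2
  item 11: 4 − 4 = 0
Completed scored items (14 of 16): 3, 0, 0, 0, 3, 1, 0, 2, 2, 0, 4, 0, 4, 4; sum = 23.
Person mean = 23 / 14 ≈ 1.6429
Prorated total = (23 / 14) × 16 = 26.29 (to 2 dp)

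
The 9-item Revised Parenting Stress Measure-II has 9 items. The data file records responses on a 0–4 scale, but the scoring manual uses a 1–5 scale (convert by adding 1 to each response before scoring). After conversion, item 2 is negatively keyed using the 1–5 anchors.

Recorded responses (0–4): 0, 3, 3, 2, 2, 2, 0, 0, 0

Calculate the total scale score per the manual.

19

Convert to 1–5: 1, 4, 4, 3, 3, 3, 1, 1, 1
Reverse-coded (reverse-coded value = 6 − response):
  item 2: 6 − 4 = 2
Scored: 1, 2, 4, 3, 3, 3, 1, 1, 1
Total = 19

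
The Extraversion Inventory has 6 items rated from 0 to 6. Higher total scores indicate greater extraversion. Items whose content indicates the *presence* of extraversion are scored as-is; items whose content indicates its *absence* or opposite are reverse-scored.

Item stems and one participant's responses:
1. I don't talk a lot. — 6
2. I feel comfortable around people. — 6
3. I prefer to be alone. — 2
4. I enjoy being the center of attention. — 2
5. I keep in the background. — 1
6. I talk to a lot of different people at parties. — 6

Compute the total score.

Items 1, 3, 5 describe the absence/opposite of extraversion → reverse-score.
reverse-coded value = 6 − response.
  item 1: 6 − 6 = 0
  item 2: 6
  item 3: 6 − 2 = 4
  item 4: 2
  item 5: 6 − 1 = 5
  item 6: 6
Total = 0 + 6 + 4 + 2 + 5 + 6 = 23

23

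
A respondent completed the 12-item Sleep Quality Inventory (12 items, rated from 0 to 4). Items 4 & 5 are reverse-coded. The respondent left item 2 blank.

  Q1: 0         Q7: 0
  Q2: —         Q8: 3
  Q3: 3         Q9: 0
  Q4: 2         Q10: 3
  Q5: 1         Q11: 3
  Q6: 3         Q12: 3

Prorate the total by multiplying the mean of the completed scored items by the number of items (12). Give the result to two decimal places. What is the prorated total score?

25.09

Reverse-coded (reverse-coded value = 4 − response):
  item 4: 4 − 2 = 2
  item 5: 4 − 1 = 3
Completed scored items (11 of 12): 0, 3, 2, 3, 3, 0, 3, 0, 3, 3, 3; sum = 23.
Person mean = 23 / 11 ≈ 2.0909
Prorated total = (23 / 11) × 12 = 25.09 (to 2 dp)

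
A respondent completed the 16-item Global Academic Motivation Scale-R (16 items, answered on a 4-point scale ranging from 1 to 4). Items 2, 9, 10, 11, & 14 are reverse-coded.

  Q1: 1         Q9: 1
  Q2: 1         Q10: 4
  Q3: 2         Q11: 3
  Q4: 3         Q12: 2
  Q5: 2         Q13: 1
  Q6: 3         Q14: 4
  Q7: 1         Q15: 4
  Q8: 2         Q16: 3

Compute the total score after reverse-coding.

Reverse-coded items use 5 − raw:
  item 2: 5 − 1 = 4
  item 9: 5 − 1 = 4
  item 10: 5 − 4 = 1
  item 11: 5 − 3 = 2
  item 14: 5 − 4 = 1
Scored items: 1, 4, 2, 3, 2, 3, 1, 2, 4, 1, 2, 2, 1, 1, 4, 3
Total = 1 + 4 + 2 + 3 + 2 + 3 + 1 + 2 + 4 + 1 + 2 + 2 + 1 + 1 + 4 + 3 = 36

36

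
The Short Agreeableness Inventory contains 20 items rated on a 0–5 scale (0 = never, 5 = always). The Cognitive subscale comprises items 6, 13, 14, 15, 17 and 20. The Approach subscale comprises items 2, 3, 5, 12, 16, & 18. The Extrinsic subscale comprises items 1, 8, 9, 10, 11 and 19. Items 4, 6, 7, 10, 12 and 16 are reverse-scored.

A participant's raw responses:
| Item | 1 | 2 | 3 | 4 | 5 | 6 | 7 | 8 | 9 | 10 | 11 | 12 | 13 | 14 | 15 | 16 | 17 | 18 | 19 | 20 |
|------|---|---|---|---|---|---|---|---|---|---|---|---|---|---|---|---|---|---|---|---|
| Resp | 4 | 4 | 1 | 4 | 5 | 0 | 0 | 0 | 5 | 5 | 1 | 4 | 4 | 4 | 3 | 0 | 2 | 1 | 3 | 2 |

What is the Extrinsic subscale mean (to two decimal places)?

2.17

Extrinsic items: 1, 8, 9, 10, 11, 19.
Of these, item 10 is reverse-scored; on a 0–5 scale, reversed = 5 − raw.
  item 1: 4
  item 8: 0
  item 9: 5
  item 10: 5 − 5 = 0
  item 11: 1
  item 19: 3
Sum = 4 + 0 + 5 + 0 + 1 + 3 = 13
Mean = 13 / 6 = 2.17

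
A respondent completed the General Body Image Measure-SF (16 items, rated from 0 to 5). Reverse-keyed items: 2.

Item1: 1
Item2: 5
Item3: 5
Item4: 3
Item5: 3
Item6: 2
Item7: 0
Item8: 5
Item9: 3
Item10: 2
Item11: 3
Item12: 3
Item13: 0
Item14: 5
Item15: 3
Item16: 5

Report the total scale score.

Raw sum = 48. Reverse-keyed items: 2; their raw sum = 5.
Each reversal replaces raw with 5 − raw, changing the total by 5 − 2·raw per item.
Total = 48 + 1·5 − 2·5 = 48 + 5 − 10 = 43

43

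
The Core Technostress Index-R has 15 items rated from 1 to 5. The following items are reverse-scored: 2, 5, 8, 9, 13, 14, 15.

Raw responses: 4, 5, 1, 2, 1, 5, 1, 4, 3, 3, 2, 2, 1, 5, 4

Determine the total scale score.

39

Apply reverse scoring (on a 1–5 scale, reversed = 6 − raw):
  item 2: 6 − 5 = 1
  item 5: 6 − 1 = 5
  item 8: 6 − 4 = 2
  item 9: 6 − 3 = 3
  item 13: 6 − 1 = 5
  item 14: 6 − 5 = 1
  item 15: 6 − 4 = 2
Scored items: 4, 1, 1, 2, 5, 5, 1, 2, 3, 3, 2, 2, 5, 1, 2
Total = 4 + 1 + 1 + 2 + 5 + 5 + 1 + 2 + 3 + 3 + 2 + 2 + 5 + 1 + 2 = 39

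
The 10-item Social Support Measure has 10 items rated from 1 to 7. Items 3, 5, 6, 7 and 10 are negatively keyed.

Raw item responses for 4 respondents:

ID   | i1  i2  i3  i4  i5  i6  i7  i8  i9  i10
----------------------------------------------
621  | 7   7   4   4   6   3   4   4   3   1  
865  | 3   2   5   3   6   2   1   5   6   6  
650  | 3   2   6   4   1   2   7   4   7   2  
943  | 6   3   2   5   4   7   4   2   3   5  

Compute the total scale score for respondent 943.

Respondent 943 raw: 6, 3, 2, 5, 4, 7, 4, 2, 3, 5.
Reverse-coded (reverse-coded value = 8 − response):
  item 1: 6
  item 2: 3
  item 3: 8 − 2 = 6
  item 4: 5
  item 5: 8 − 4 = 4
  item 6: 8 − 7 = 1
  item 7: 8 − 4 = 4
  item 8: 2
  item 9: 3
  item 10: 8 − 5 = 3
Sum = 6 + 3 + 6 + 5 + 4 + 1 + 4 + 2 + 3 + 3 = 37

37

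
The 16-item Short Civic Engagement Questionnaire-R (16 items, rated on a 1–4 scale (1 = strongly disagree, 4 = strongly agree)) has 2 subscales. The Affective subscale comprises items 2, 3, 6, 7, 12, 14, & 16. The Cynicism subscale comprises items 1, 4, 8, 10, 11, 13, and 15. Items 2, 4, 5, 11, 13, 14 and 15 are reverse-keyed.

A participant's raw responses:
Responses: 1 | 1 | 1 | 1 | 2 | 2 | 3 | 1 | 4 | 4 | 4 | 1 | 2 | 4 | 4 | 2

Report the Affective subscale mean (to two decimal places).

Affective items: 2, 3, 6, 7, 12, 14, 16.
Of these, items 2 and 14 are reverse-keyed; reverse-coded value = 5 − response.
  item 2: 5 − 1 = 4
  item 3: 1
  item 6: 2
  item 7: 3
  item 12: 1
  item 14: 5 − 4 = 1
  item 16: 2
Sum = 4 + 1 + 2 + 3 + 1 + 1 + 2 = 14
Mean = 14 / 7 = 2.00

2.00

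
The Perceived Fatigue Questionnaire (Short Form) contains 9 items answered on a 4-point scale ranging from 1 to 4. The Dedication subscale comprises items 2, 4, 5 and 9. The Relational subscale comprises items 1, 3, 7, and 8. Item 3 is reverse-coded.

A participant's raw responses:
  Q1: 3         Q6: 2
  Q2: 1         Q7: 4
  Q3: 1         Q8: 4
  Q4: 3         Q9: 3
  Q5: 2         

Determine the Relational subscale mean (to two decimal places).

3.75

Relational items: 1, 3, 7, 8.
Of these, item 3 is reverse-coded; reversed = (1+4) − raw = 5 − raw.
  item 1: 3
  item 3: 5 − 1 = 4
  item 7: 4
  item 8: 4
Sum = 3 + 4 + 4 + 4 = 15
Mean = 15 / 4 = 3.75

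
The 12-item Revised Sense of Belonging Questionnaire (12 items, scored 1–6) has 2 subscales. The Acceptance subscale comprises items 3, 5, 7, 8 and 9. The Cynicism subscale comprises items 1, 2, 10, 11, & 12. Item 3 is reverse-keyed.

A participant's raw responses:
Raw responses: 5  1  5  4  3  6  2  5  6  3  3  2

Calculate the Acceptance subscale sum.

Acceptance items: 3, 5, 7, 8, 9.
Of these, item 3 is reverse-keyed; on a 1–6 scale, reversed = 7 − raw.
  item 3: 7 − 5 = 2
  item 5: 3
  item 7: 2
  item 8: 5
  item 9: 6
Sum = 2 + 3 + 2 + 5 + 6 = 18

18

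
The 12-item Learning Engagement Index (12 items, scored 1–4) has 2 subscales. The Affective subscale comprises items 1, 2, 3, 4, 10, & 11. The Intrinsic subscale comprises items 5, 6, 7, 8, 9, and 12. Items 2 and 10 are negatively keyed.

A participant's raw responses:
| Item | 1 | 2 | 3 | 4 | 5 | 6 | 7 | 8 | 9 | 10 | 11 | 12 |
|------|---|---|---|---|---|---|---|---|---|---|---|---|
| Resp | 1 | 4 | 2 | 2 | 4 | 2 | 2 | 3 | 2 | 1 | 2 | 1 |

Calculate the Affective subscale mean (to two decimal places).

2.00

Affective items: 1, 2, 3, 4, 10, 11.
Of these, items 2 and 10 are negatively keyed; reverse-coded value = 5 − response.
  item 1: 1
  item 2: 5 − 4 = 1
  item 3: 2
  item 4: 2
  item 10: 5 − 1 = 4
  item 11: 2
Sum = 1 + 1 + 2 + 2 + 4 + 2 = 12
Mean = 12 / 6 = 2.00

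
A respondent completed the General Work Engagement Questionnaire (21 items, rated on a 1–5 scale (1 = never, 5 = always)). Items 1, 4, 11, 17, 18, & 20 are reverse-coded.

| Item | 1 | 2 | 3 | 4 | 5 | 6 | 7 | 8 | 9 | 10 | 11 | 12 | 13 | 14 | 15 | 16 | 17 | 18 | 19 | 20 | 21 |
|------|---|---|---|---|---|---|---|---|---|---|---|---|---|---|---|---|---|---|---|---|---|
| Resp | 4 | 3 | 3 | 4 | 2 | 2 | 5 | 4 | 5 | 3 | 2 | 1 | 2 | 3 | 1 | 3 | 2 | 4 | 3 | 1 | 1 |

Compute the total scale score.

Apply reverse scoring (reversed = (1+5) − raw = 6 − raw):
  item 1: 6 − 4 = 2
  item 4: 6 − 4 = 2
  item 11: 6 − 2 = 4
  item 17: 6 − 2 = 4
  item 18: 6 − 4 = 2
  item 20: 6 − 1 = 5
After reverse-coding: 2, 3, 3, 2, 2, 2, 5, 4, 5, 3, 4, 1, 2, 3, 1, 3, 4, 2, 3, 5, 1
Total = 2 + 3 + 3 + 2 + 2 + 2 + 5 + 4 + 5 + 3 + 4 + 1 + 2 + 3 + 1 + 3 + 4 + 2 + 3 + 5 + 1 = 60

60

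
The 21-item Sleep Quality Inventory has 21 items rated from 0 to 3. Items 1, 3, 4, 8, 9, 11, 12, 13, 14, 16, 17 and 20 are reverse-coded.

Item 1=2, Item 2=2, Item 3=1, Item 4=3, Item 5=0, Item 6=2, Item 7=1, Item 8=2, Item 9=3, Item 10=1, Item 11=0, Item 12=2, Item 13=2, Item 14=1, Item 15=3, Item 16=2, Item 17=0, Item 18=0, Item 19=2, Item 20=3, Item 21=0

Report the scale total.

26

Reversing items 1, 3, 4, 8, 9, 11, 12, 13, 14, 16, 17, and 20 with 3 − raw:
Total = (3−2) + 2 + (3−1) + (3−3) + 0 + 2 + 1 + (3−2) + (3−3) + 1 + (3−0) + (3−2) + (3−2) + (3−1) + 3 + (3−2) + (3−0) + 0 + 2 + (3−3) + 0
      = 1 + 2 + 2 + 0 + 0 + 2 + 1 + 1 + 0 + 1 + 3 + 1 + 1 + 2 + 3 + 1 + 3 + 0 + 2 + 0 + 0 = 26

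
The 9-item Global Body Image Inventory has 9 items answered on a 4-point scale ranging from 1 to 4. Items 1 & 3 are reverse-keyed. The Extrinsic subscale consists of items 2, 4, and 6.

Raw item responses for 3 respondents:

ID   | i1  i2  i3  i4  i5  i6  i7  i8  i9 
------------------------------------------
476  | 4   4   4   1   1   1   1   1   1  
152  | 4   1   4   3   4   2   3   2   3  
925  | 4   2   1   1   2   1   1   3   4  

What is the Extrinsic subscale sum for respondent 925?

Respondent 925 raw: 4, 2, 1, 1, 2, 1, 1, 3, 4.
Extrinsic items: 2, 4, 6.
Reverse-coded (reverse-coded value = 5 − response):
  item 2: 2
  item 4: 1
  item 6: 1
Sum = 2 + 1 + 1 = 4

4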